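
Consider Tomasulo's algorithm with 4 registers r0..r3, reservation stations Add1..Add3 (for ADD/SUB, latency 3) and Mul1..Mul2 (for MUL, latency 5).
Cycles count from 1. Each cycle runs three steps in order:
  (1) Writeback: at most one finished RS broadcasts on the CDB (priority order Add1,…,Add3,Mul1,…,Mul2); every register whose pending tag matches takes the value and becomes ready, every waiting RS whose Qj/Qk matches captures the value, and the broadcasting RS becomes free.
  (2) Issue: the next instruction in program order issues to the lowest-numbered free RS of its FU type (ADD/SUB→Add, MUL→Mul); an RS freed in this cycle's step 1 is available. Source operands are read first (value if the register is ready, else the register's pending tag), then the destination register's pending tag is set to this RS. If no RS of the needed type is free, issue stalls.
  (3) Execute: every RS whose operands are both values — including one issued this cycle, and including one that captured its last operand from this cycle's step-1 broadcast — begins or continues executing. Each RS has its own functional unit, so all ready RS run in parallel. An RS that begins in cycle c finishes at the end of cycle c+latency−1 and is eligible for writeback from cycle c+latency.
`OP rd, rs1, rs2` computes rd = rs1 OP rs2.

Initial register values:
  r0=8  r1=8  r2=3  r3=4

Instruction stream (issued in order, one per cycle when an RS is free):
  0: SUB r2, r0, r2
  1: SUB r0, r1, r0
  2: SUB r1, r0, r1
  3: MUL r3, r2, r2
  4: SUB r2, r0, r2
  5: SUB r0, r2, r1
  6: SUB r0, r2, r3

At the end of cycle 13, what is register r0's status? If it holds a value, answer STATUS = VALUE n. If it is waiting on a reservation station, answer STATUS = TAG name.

STATUS = VALUE -30

c1: issue SUB r2<-Add1 | r0:8,r1:8,r2:Add1,r3:4
c2: issue SUB r0<-Add2 | r0:Add2,r1:8,r2:Add1,r3:4
c3: issue SUB r1<-Add3 | r0:Add2,r1:Add3,r2:Add1,r3:4
c4: CDB Add1=5; issue MUL r3<-Mul1 | r0:Add2,r1:Add3,r2:5,r3:Mul1
c5: CDB Add2=0; issue SUB r2<-Add1 | r0:0,r1:Add3,r2:Add1,r3:Mul1
c6: issue SUB r0<-Add2 | r0:Add2,r1:Add3,r2:Add1,r3:Mul1
c7: stall | r0:Add2,r1:Add3,r2:Add1,r3:Mul1
c8: CDB Add1=-5; issue SUB r0<-Add1 | r0:Add1,r1:Add3,r2:-5,r3:Mul1
c9: CDB Add3=-8 | r0:Add1,r1:-8,r2:-5,r3:Mul1
c10: CDB Mul1=25 | r0:Add1,r1:-8,r2:-5,r3:25
c11: - | r0:Add1,r1:-8,r2:-5,r3:25
c12: CDB Add2=3 | r0:Add1,r1:-8,r2:-5,r3:25
c13: CDB Add1=-30 | r0:-30,r1:-8,r2:-5,r3:25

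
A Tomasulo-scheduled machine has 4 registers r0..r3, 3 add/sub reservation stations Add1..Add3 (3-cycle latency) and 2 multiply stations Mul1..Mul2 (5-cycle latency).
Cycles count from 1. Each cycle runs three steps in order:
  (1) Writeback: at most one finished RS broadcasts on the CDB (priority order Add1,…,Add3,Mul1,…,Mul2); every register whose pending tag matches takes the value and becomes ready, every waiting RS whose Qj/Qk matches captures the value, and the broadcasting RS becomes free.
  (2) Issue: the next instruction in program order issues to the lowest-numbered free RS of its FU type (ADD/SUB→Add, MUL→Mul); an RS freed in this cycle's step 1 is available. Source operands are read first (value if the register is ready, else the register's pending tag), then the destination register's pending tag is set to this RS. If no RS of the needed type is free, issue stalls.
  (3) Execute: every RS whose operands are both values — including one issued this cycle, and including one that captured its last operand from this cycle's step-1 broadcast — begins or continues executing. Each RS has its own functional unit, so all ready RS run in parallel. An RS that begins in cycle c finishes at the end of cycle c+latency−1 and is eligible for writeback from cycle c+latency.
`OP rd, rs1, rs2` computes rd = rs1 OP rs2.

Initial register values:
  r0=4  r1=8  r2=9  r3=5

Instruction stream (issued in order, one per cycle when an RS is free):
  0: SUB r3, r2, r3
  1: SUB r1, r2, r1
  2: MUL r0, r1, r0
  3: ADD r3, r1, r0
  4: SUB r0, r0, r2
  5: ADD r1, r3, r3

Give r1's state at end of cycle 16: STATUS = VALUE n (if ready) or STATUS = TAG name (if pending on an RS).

c1: issue SUB r3<-Add1 | r0:4,r1:8,r2:9,r3:Add1
c2: issue SUB r1<-Add2 | r0:4,r1:Add2,r2:9,r3:Add1
c3: issue MUL r0<-Mul1 | r0:Mul1,r1:Add2,r2:9,r3:Add1
c4: CDB Add1=4; issue ADD r3<-Add1 | r0:Mul1,r1:Add2,r2:9,r3:Add1
c5: CDB Add2=1; issue SUB r0<-Add2 | r0:Add2,r1:1,r2:9,r3:Add1
c6: issue ADD r1<-Add3 | r0:Add2,r1:Add3,r2:9,r3:Add1
c7: - | r0:Add2,r1:Add3,r2:9,r3:Add1
c8: - | r0:Add2,r1:Add3,r2:9,r3:Add1
c9: - | r0:Add2,r1:Add3,r2:9,r3:Add1
c10: CDB Mul1=4 | r0:Add2,r1:Add3,r2:9,r3:Add1
c11: - | r0:Add2,r1:Add3,r2:9,r3:Add1
c12: - | r0:Add2,r1:Add3,r2:9,r3:Add1
c13: CDB Add1=5 | r0:Add2,r1:Add3,r2:9,r3:5
c14: CDB Add2=-5 | r0:-5,r1:Add3,r2:9,r3:5
c15: - | r0:-5,r1:Add3,r2:9,r3:5
c16: CDB Add3=10 | r0:-5,r1:10,r2:9,r3:5

STATUS = VALUE 10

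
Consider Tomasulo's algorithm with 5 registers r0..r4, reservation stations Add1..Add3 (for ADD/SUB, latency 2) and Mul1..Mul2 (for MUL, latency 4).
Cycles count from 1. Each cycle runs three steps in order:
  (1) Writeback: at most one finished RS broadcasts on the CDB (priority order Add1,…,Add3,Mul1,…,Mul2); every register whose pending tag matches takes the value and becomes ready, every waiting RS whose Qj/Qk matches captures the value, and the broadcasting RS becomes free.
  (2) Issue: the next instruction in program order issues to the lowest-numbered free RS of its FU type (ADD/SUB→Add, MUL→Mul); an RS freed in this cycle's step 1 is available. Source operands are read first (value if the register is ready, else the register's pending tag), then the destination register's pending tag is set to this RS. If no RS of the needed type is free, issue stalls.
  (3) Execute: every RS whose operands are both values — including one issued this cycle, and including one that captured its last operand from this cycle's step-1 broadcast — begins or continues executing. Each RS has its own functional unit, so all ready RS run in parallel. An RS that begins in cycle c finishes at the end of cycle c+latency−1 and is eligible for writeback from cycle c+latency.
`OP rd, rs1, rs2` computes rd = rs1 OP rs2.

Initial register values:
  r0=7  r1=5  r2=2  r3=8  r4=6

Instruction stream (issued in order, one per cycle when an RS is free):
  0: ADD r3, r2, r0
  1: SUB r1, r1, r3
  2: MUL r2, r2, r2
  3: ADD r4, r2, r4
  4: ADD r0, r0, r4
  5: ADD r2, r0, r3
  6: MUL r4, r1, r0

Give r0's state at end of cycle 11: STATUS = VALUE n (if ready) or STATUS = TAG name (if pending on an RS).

c1: issue ADD r3<-Add1 | r0:7,r1:5,r2:2,r3:Add1,r4:6
c2: issue SUB r1<-Add2 | r0:7,r1:Add2,r2:2,r3:Add1,r4:6
c3: CDB Add1=9; issue MUL r2<-Mul1 | r0:7,r1:Add2,r2:Mul1,r3:9,r4:6
c4: issue ADD r4<-Add1 | r0:7,r1:Add2,r2:Mul1,r3:9,r4:Add1
c5: CDB Add2=-4; issue ADD r0<-Add2 | r0:Add2,r1:-4,r2:Mul1,r3:9,r4:Add1
c6: issue ADD r2<-Add3 | r0:Add2,r1:-4,r2:Add3,r3:9,r4:Add1
c7: CDB Mul1=4; issue MUL r4<-Mul1 | r0:Add2,r1:-4,r2:Add3,r3:9,r4:Mul1
c8: - | r0:Add2,r1:-4,r2:Add3,r3:9,r4:Mul1
c9: CDB Add1=10 | r0:Add2,r1:-4,r2:Add3,r3:9,r4:Mul1
c10: - | r0:Add2,r1:-4,r2:Add3,r3:9,r4:Mul1
c11: CDB Add2=17 | r0:17,r1:-4,r2:Add3,r3:9,r4:Mul1

STATUS = VALUE 17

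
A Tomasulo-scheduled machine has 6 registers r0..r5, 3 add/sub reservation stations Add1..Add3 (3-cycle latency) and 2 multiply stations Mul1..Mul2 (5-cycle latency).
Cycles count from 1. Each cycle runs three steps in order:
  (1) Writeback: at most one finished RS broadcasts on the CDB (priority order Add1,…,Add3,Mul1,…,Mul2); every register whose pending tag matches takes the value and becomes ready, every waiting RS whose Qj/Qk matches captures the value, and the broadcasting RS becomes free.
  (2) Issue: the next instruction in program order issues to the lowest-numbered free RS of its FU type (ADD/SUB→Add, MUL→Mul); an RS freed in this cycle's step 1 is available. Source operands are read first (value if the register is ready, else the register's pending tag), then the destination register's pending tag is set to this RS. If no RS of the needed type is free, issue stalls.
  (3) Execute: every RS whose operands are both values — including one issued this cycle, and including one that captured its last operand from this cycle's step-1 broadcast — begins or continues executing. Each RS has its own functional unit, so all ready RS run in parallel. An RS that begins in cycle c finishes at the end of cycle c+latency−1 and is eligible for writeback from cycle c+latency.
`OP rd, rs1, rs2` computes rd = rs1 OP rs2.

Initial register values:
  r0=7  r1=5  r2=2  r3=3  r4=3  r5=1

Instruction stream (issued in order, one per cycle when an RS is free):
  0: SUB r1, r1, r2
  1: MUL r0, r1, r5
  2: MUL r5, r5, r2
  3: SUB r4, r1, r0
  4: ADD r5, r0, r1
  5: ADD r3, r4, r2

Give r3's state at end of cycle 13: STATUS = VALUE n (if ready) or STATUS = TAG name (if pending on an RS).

c1: issue SUB r1<-Add1 | r0:7,r1:Add1,r2:2,r3:3,r4:3,r5:1
c2: issue MUL r0<-Mul1 | r0:Mul1,r1:Add1,r2:2,r3:3,r4:3,r5:1
c3: issue MUL r5<-Mul2 | r0:Mul1,r1:Add1,r2:2,r3:3,r4:3,r5:Mul2
c4: CDB Add1=3; issue SUB r4<-Add1 | r0:Mul1,r1:3,r2:2,r3:3,r4:Add1,r5:Mul2
c5: issue ADD r5<-Add2 | r0:Mul1,r1:3,r2:2,r3:3,r4:Add1,r5:Add2
c6: issue ADD r3<-Add3 | r0:Mul1,r1:3,r2:2,r3:Add3,r4:Add1,r5:Add2
c7: - | r0:Mul1,r1:3,r2:2,r3:Add3,r4:Add1,r5:Add2
c8: CDB Mul2=2 | r0:Mul1,r1:3,r2:2,r3:Add3,r4:Add1,r5:Add2
c9: CDB Mul1=3 | r0:3,r1:3,r2:2,r3:Add3,r4:Add1,r5:Add2
c10: - | r0:3,r1:3,r2:2,r3:Add3,r4:Add1,r5:Add2
c11: - | r0:3,r1:3,r2:2,r3:Add3,r4:Add1,r5:Add2
c12: CDB Add1=0 | r0:3,r1:3,r2:2,r3:Add3,r4:0,r5:Add2
c13: CDB Add2=6 | r0:3,r1:3,r2:2,r3:Add3,r4:0,r5:6

STATUS = TAG Add3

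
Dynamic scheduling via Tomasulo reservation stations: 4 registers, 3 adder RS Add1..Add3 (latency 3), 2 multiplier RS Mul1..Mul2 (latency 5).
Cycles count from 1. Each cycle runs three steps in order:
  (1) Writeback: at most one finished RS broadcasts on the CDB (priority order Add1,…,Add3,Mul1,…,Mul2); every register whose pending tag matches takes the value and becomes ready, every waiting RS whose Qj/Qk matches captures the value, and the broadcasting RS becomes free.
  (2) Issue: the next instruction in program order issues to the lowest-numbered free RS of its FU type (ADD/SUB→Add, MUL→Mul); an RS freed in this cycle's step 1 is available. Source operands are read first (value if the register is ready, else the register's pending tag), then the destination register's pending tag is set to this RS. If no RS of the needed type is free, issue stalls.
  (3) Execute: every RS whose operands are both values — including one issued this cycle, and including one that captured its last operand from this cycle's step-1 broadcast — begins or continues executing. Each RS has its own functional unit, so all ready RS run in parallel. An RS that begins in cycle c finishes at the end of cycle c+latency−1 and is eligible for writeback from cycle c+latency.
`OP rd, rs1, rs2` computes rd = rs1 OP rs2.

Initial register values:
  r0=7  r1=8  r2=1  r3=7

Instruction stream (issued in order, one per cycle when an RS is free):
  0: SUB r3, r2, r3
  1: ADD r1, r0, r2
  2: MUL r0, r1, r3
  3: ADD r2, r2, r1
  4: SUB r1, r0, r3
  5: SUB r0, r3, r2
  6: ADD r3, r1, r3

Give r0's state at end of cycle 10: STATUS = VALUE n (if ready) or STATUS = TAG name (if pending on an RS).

STATUS = TAG Add3

  c1: issue SUB r3<-Add1  regs: r0:7,r1:8,r2:1,r3:Add1
  c2: issue ADD r1<-Add2  regs: r0:7,r1:Add2,r2:1,r3:Add1
  c3: issue MUL r0<-Mul1  regs: r0:Mul1,r1:Add2,r2:1,r3:Add1
  c4: CDB Add1=-6; issue ADD r2<-Add1  regs: r0:Mul1,r1:Add2,r2:Add1,r3:-6
  c5: CDB Add2=8; issue SUB r1<-Add2  regs: r0:Mul1,r1:Add2,r2:Add1,r3:-6
  c6: issue SUB r0<-Add3  regs: r0:Add3,r1:Add2,r2:Add1,r3:-6
  c7: stall  regs: r0:Add3,r1:Add2,r2:Add1,r3:-6
  c8: CDB Add1=9; issue ADD r3<-Add1  regs: r0:Add3,r1:Add2,r2:9,r3:Add1
  c9: -  regs: r0:Add3,r1:Add2,r2:9,r3:Add1
  c10: CDB Mul1=-48  regs: r0:Add3,r1:Add2,r2:9,r3:Add1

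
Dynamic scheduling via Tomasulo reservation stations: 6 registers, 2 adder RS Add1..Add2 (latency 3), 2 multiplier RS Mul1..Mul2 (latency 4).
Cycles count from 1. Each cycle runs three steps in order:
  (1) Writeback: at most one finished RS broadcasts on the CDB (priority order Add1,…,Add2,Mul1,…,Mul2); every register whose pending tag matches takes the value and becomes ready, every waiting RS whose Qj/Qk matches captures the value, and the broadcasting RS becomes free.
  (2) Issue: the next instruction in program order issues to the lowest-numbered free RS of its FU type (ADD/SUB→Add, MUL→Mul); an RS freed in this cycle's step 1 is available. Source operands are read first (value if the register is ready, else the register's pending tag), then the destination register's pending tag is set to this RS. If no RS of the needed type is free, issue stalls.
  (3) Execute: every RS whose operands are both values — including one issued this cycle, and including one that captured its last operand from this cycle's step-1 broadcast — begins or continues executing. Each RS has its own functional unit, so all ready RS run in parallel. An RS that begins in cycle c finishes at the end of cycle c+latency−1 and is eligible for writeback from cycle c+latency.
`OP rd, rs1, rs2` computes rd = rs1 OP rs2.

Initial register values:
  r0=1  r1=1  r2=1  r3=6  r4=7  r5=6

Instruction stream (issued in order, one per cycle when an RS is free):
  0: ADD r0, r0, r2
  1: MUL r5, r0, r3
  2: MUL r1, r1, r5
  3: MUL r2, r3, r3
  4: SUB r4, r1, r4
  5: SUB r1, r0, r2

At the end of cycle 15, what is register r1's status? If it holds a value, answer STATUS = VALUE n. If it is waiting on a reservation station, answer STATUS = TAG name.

c1: issue ADD r0<-Add1 | r0:Add1,r1:1,r2:1,r3:6,r4:7,r5:6
c2: issue MUL r5<-Mul1 | r0:Add1,r1:1,r2:1,r3:6,r4:7,r5:Mul1
c3: issue MUL r1<-Mul2 | r0:Add1,r1:Mul2,r2:1,r3:6,r4:7,r5:Mul1
c4: CDB Add1=2; stall | r0:2,r1:Mul2,r2:1,r3:6,r4:7,r5:Mul1
c5: stall | r0:2,r1:Mul2,r2:1,r3:6,r4:7,r5:Mul1
c6: stall | r0:2,r1:Mul2,r2:1,r3:6,r4:7,r5:Mul1
c7: stall | r0:2,r1:Mul2,r2:1,r3:6,r4:7,r5:Mul1
c8: CDB Mul1=12; issue MUL r2<-Mul1 | r0:2,r1:Mul2,r2:Mul1,r3:6,r4:7,r5:12
c9: issue SUB r4<-Add1 | r0:2,r1:Mul2,r2:Mul1,r3:6,r4:Add1,r5:12
c10: issue SUB r1<-Add2 | r0:2,r1:Add2,r2:Mul1,r3:6,r4:Add1,r5:12
c11: - | r0:2,r1:Add2,r2:Mul1,r3:6,r4:Add1,r5:12
c12: CDB Mul1=36 | r0:2,r1:Add2,r2:36,r3:6,r4:Add1,r5:12
c13: CDB Mul2=12 | r0:2,r1:Add2,r2:36,r3:6,r4:Add1,r5:12
c14: - | r0:2,r1:Add2,r2:36,r3:6,r4:Add1,r5:12
c15: CDB Add2=-34 | r0:2,r1:-34,r2:36,r3:6,r4:Add1,r5:12

STATUS = VALUE -34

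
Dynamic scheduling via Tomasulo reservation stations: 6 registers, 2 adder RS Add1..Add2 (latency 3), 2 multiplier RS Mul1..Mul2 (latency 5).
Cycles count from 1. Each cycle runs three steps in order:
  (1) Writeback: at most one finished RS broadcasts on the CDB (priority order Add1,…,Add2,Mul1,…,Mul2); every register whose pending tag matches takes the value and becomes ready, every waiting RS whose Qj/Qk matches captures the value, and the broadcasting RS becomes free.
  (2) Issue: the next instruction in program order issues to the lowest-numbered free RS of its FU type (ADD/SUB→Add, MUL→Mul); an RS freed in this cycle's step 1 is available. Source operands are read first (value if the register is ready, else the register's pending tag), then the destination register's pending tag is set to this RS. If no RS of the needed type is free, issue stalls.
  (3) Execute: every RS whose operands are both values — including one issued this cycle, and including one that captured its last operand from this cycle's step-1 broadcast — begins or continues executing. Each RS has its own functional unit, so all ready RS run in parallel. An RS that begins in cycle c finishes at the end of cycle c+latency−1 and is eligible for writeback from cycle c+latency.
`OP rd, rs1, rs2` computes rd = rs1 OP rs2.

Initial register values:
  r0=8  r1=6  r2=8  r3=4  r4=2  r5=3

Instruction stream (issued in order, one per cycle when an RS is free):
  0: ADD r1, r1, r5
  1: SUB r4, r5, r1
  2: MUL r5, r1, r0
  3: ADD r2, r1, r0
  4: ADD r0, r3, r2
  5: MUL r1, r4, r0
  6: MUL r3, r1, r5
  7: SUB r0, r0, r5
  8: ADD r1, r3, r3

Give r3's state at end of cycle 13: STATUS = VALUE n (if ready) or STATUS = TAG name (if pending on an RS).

STATUS = TAG Mul1

  c1: issue ADD r1<-Add1  regs: r0:8,r1:Add1,r2:8,r3:4,r4:2,r5:3
  c2: issue SUB r4<-Add2  regs: r0:8,r1:Add1,r2:8,r3:4,r4:Add2,r5:3
  c3: issue MUL r5<-Mul1  regs: r0:8,r1:Add1,r2:8,r3:4,r4:Add2,r5:Mul1
  c4: CDB Add1=9; issue ADD r2<-Add1  regs: r0:8,r1:9,r2:Add1,r3:4,r4:Add2,r5:Mul1
  c5: stall  regs: r0:8,r1:9,r2:Add1,r3:4,r4:Add2,r5:Mul1
  c6: stall  regs: r0:8,r1:9,r2:Add1,r3:4,r4:Add2,r5:Mul1
  c7: CDB Add1=17; issue ADD r0<-Add1  regs: r0:Add1,r1:9,r2:17,r3:4,r4:Add2,r5:Mul1
  c8: CDB Add2=-6; issue MUL r1<-Mul2  regs: r0:Add1,r1:Mul2,r2:17,r3:4,r4:-6,r5:Mul1
  c9: CDB Mul1=72; issue MUL r3<-Mul1  regs: r0:Add1,r1:Mul2,r2:17,r3:Mul1,r4:-6,r5:72
  c10: CDB Add1=21; issue SUB r0<-Add1  regs: r0:Add1,r1:Mul2,r2:17,r3:Mul1,r4:-6,r5:72
  c11: issue ADD r1<-Add2  regs: r0:Add1,r1:Add2,r2:17,r3:Mul1,r4:-6,r5:72
  c12: -  regs: r0:Add1,r1:Add2,r2:17,r3:Mul1,r4:-6,r5:72
  c13: CDB Add1=-51  regs: r0:-51,r1:Add2,r2:17,r3:Mul1,r4:-6,r5:72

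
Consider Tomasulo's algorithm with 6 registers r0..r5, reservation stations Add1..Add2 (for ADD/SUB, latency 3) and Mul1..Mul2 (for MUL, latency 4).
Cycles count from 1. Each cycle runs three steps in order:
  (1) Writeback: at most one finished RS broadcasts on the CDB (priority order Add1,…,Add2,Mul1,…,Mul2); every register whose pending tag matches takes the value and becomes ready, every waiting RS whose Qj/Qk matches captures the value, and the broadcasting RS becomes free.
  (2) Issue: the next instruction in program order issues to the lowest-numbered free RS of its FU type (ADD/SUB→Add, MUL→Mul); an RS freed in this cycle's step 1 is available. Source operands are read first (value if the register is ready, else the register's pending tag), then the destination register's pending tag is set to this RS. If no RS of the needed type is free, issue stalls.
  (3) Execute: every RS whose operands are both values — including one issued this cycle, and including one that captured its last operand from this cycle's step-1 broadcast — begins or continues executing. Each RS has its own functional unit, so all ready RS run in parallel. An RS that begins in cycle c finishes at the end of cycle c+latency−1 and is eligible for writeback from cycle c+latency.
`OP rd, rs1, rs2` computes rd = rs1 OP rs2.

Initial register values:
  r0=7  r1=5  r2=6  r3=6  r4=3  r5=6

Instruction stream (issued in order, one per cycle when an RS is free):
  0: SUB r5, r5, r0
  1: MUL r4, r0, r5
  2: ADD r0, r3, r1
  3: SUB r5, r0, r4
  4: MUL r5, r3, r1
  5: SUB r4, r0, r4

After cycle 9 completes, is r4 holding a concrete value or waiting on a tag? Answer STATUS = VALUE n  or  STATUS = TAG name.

cycle 1: issue SUB r5<-Add1 // r0:7,r1:5,r2:6,r3:6,r4:3,r5:Add1
cycle 2: issue MUL r4<-Mul1 // r0:7,r1:5,r2:6,r3:6,r4:Mul1,r5:Add1
cycle 3: issue ADD r0<-Add2 // r0:Add2,r1:5,r2:6,r3:6,r4:Mul1,r5:Add1
cycle 4: CDB Add1=-1; issue SUB r5<-Add1 // r0:Add2,r1:5,r2:6,r3:6,r4:Mul1,r5:Add1
cycle 5: issue MUL r5<-Mul2 // r0:Add2,r1:5,r2:6,r3:6,r4:Mul1,r5:Mul2
cycle 6: CDB Add2=11; issue SUB r4<-Add2 // r0:11,r1:5,r2:6,r3:6,r4:Add2,r5:Mul2
cycle 7: - // r0:11,r1:5,r2:6,r3:6,r4:Add2,r5:Mul2
cycle 8: CDB Mul1=-7 // r0:11,r1:5,r2:6,r3:6,r4:Add2,r5:Mul2
cycle 9: CDB Mul2=30 // r0:11,r1:5,r2:6,r3:6,r4:Add2,r5:30

STATUS = TAG Add2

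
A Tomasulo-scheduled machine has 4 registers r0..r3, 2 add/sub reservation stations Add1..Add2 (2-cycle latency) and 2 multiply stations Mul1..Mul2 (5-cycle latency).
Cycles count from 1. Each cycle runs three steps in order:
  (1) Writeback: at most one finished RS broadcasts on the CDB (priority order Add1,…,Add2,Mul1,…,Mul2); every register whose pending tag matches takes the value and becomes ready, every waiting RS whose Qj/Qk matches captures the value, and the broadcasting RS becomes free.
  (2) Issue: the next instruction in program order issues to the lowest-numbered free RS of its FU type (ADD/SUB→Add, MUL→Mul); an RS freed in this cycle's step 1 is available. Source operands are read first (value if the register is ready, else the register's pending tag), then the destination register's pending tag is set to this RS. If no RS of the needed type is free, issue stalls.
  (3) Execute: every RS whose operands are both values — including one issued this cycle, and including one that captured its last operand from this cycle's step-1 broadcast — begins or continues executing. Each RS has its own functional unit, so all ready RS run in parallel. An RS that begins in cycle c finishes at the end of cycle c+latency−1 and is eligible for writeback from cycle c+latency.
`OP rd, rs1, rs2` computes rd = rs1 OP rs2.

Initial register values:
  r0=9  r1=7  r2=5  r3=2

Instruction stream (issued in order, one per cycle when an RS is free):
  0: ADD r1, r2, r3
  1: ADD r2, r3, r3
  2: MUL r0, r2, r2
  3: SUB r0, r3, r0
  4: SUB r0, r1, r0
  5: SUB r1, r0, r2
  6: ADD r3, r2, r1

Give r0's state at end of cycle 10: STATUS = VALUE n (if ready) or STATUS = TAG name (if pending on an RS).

STATUS = TAG Add2

cycle 1: issue ADD r1<-Add1 // r0:9,r1:Add1,r2:5,r3:2
cycle 2: issue ADD r2<-Add2 // r0:9,r1:Add1,r2:Add2,r3:2
cycle 3: CDB Add1=7; issue MUL r0<-Mul1 // r0:Mul1,r1:7,r2:Add2,r3:2
cycle 4: CDB Add2=4; issue SUB r0<-Add1 // r0:Add1,r1:7,r2:4,r3:2
cycle 5: issue SUB r0<-Add2 // r0:Add2,r1:7,r2:4,r3:2
cycle 6: stall // r0:Add2,r1:7,r2:4,r3:2
cycle 7: stall // r0:Add2,r1:7,r2:4,r3:2
cycle 8: stall // r0:Add2,r1:7,r2:4,r3:2
cycle 9: CDB Mul1=16; stall // r0:Add2,r1:7,r2:4,r3:2
cycle 10: stall // r0:Add2,r1:7,r2:4,r3:2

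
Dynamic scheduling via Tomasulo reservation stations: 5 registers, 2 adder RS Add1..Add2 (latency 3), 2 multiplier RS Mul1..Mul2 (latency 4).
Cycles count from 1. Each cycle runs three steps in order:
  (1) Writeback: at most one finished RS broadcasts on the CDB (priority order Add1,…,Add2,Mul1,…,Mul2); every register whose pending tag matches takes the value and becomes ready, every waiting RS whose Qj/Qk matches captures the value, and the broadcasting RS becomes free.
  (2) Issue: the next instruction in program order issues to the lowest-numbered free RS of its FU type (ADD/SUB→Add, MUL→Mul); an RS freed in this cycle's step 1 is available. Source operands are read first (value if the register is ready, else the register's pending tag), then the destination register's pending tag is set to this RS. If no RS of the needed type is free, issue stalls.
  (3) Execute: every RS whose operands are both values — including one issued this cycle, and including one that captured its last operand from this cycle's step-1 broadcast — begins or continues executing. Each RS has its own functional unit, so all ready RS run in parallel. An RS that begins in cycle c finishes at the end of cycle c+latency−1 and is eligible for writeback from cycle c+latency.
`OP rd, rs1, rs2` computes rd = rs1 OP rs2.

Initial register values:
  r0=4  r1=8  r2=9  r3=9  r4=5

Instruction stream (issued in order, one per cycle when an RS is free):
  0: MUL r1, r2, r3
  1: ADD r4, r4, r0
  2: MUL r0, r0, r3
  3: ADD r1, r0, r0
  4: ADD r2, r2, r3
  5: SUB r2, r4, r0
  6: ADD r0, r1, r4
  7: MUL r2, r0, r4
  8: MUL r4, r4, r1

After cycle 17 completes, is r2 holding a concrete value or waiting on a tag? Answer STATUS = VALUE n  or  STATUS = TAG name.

  c1: issue MUL r1<-Mul1  regs: r0:4,r1:Mul1,r2:9,r3:9,r4:5
  c2: issue ADD r4<-Add1  regs: r0:4,r1:Mul1,r2:9,r3:9,r4:Add1
  c3: issue MUL r0<-Mul2  regs: r0:Mul2,r1:Mul1,r2:9,r3:9,r4:Add1
  c4: issue ADD r1<-Add2  regs: r0:Mul2,r1:Add2,r2:9,r3:9,r4:Add1
  c5: CDB Add1=9; issue ADD r2<-Add1  regs: r0:Mul2,r1:Add2,r2:Add1,r3:9,r4:9
  c6: CDB Mul1=81; stall  regs: r0:Mul2,r1:Add2,r2:Add1,r3:9,r4:9
  c7: CDB Mul2=36; stall  regs: r0:36,r1:Add2,r2:Add1,r3:9,r4:9
  c8: CDB Add1=18; issue SUB r2<-Add1  regs: r0:36,r1:Add2,r2:Add1,r3:9,r4:9
  c9: stall  regs: r0:36,r1:Add2,r2:Add1,r3:9,r4:9
  c10: CDB Add2=72; issue ADD r0<-Add2  regs: r0:Add2,r1:72,r2:Add1,r3:9,r4:9
  c11: CDB Add1=-27; issue MUL r2<-Mul1  regs: r0:Add2,r1:72,r2:Mul1,r3:9,r4:9
  c12: issue MUL r4<-Mul2  regs: r0:Add2,r1:72,r2:Mul1,r3:9,r4:Mul2
  c13: CDB Add2=81  regs: r0:81,r1:72,r2:Mul1,r3:9,r4:Mul2
  c14: -  regs: r0:81,r1:72,r2:Mul1,r3:9,r4:Mul2
  c15: -  regs: r0:81,r1:72,r2:Mul1,r3:9,r4:Mul2
  c16: CDB Mul2=648  regs: r0:81,r1:72,r2:Mul1,r3:9,r4:648
  c17: CDB Mul1=729  regs: r0:81,r1:72,r2:729,r3:9,r4:648

STATUS = VALUE 729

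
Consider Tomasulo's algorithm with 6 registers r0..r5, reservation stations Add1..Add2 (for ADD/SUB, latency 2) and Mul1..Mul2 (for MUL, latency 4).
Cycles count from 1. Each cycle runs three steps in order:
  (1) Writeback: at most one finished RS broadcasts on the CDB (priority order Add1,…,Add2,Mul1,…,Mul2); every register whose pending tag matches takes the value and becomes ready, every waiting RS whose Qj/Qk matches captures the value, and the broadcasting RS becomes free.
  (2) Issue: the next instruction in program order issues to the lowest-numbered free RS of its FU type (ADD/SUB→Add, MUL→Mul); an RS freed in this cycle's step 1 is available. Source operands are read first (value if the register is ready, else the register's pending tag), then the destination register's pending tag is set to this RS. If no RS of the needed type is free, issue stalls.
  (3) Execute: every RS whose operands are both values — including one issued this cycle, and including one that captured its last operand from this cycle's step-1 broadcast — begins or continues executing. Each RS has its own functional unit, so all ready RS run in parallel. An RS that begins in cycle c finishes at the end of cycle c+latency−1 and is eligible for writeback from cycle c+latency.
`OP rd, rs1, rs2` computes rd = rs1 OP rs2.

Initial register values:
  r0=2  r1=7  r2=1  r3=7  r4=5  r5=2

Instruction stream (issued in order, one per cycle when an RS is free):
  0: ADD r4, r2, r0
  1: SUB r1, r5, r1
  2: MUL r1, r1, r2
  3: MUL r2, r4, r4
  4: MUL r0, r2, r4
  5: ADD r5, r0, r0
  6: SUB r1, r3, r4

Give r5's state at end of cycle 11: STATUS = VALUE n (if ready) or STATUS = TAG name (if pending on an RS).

  c1: issue ADD r4<-Add1  regs: r0:2,r1:7,r2:1,r3:7,r4:Add1,r5:2
  c2: issue SUB r1<-Add2  regs: r0:2,r1:Add2,r2:1,r3:7,r4:Add1,r5:2
  c3: CDB Add1=3; issue MUL r1<-Mul1  regs: r0:2,r1:Mul1,r2:1,r3:7,r4:3,r5:2
  c4: CDB Add2=-5; issue MUL r2<-Mul2  regs: r0:2,r1:Mul1,r2:Mul2,r3:7,r4:3,r5:2
  c5: stall  regs: r0:2,r1:Mul1,r2:Mul2,r3:7,r4:3,r5:2
  c6: stall  regs: r0:2,r1:Mul1,r2:Mul2,r3:7,r4:3,r5:2
  c7: stall  regs: r0:2,r1:Mul1,r2:Mul2,r3:7,r4:3,r5:2
  c8: CDB Mul1=-5; issue MUL r0<-Mul1  regs: r0:Mul1,r1:-5,r2:Mul2,r3:7,r4:3,r5:2
  c9: CDB Mul2=9; issue ADD r5<-Add1  regs: r0:Mul1,r1:-5,r2:9,r3:7,r4:3,r5:Add1
  c10: issue SUB r1<-Add2  regs: r0:Mul1,r1:Add2,r2:9,r3:7,r4:3,r5:Add1
  c11: -  regs: r0:Mul1,r1:Add2,r2:9,r3:7,r4:3,r5:Add1

STATUS = TAG Add1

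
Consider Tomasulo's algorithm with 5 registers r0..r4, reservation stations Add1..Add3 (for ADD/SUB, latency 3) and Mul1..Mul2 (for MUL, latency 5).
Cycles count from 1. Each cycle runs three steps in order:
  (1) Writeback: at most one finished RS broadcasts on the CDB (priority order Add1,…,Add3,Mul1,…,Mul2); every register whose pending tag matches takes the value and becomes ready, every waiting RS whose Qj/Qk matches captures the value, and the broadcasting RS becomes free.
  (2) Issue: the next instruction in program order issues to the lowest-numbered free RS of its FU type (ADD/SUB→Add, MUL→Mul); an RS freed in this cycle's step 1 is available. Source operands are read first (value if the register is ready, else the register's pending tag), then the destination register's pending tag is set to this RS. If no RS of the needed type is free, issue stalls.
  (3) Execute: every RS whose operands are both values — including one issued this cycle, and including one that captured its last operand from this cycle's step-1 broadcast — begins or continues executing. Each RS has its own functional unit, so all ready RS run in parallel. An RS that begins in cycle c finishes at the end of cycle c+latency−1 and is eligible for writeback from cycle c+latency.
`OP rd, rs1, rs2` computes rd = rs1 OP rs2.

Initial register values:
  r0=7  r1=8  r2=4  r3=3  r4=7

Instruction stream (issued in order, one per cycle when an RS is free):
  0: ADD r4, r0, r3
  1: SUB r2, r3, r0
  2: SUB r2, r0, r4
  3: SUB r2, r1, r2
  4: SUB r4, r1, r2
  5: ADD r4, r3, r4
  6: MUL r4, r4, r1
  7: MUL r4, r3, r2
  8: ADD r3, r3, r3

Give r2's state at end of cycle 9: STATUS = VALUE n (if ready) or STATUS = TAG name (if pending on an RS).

  c1: issue ADD r4<-Add1  regs: r0:7,r1:8,r2:4,r3:3,r4:Add1
  c2: issue SUB r2<-Add2  regs: r0:7,r1:8,r2:Add2,r3:3,r4:Add1
  c3: issue SUB r2<-Add3  regs: r0:7,r1:8,r2:Add3,r3:3,r4:Add1
  c4: CDB Add1=10; issue SUB r2<-Add1  regs: r0:7,r1:8,r2:Add1,r3:3,r4:10
  c5: CDB Add2=-4; issue SUB r4<-Add2  regs: r0:7,r1:8,r2:Add1,r3:3,r4:Add2
  c6: stall  regs: r0:7,r1:8,r2:Add1,r3:3,r4:Add2
  c7: CDB Add3=-3; issue ADD r4<-Add3  regs: r0:7,r1:8,r2:Add1,r3:3,r4:Add3
  c8: issue MUL r4<-Mul1  regs: r0:7,r1:8,r2:Add1,r3:3,r4:Mul1
  c9: issue MUL r4<-Mul2  regs: r0:7,r1:8,r2:Add1,r3:3,r4:Mul2

STATUS = TAG Add1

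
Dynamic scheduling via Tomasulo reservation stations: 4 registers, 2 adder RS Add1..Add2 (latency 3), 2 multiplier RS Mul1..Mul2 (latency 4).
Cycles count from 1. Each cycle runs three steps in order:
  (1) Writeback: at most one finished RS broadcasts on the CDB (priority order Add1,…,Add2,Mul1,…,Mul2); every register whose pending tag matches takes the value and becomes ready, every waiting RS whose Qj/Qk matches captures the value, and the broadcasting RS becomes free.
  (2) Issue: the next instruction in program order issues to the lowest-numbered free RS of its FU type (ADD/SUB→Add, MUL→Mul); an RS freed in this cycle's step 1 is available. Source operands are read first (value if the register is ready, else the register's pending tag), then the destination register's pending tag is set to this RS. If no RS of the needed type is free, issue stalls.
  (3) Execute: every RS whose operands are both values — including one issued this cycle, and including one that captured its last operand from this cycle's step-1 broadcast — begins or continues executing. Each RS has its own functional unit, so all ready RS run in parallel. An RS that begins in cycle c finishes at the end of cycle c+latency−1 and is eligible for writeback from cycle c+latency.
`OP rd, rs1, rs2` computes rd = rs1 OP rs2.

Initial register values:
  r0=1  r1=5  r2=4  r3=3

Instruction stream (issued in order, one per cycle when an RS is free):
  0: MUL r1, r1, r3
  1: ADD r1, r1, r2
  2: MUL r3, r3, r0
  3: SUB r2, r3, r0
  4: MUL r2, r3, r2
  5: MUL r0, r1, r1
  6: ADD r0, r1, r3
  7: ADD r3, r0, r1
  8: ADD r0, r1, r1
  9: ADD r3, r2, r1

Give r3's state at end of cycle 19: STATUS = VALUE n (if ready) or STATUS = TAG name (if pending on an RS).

  c1: issue MUL r1<-Mul1  regs: r0:1,r1:Mul1,r2:4,r3:3
  c2: issue ADD r1<-Add1  regs: r0:1,r1:Add1,r2:4,r3:3
  c3: issue MUL r3<-Mul2  regs: r0:1,r1:Add1,r2:4,r3:Mul2
  c4: issue SUB r2<-Add2  regs: r0:1,r1:Add1,r2:Add2,r3:Mul2
  c5: CDB Mul1=15; issue MUL r2<-Mul1  regs: r0:1,r1:Add1,r2:Mul1,r3:Mul2
  c6: stall  regs: r0:1,r1:Add1,r2:Mul1,r3:Mul2
  c7: CDB Mul2=3; issue MUL r0<-Mul2  regs: r0:Mul2,r1:Add1,r2:Mul1,r3:3
  c8: CDB Add1=19; issue ADD r0<-Add1  regs: r0:Add1,r1:19,r2:Mul1,r3:3
  c9: stall  regs: r0:Add1,r1:19,r2:Mul1,r3:3
  c10: CDB Add2=2; issue ADD r3<-Add2  regs: r0:Add1,r1:19,r2:Mul1,r3:Add2
  c11: CDB Add1=22; issue ADD r0<-Add1  regs: r0:Add1,r1:19,r2:Mul1,r3:Add2
  c12: CDB Mul2=361; stall  regs: r0:Add1,r1:19,r2:Mul1,r3:Add2
  c13: stall  regs: r0:Add1,r1:19,r2:Mul1,r3:Add2
  c14: CDB Add1=38; issue ADD r3<-Add1  regs: r0:38,r1:19,r2:Mul1,r3:Add1
  c15: CDB Add2=41  regs: r0:38,r1:19,r2:Mul1,r3:Add1
  c16: CDB Mul1=6  regs: r0:38,r1:19,r2:6,r3:Add1
  c17: -  regs: r0:38,r1:19,r2:6,r3:Add1
  c18: -  regs: r0:38,r1:19,r2:6,r3:Add1
  c19: CDB Add1=25  regs: r0:38,r1:19,r2:6,r3:25

STATUS = VALUE 25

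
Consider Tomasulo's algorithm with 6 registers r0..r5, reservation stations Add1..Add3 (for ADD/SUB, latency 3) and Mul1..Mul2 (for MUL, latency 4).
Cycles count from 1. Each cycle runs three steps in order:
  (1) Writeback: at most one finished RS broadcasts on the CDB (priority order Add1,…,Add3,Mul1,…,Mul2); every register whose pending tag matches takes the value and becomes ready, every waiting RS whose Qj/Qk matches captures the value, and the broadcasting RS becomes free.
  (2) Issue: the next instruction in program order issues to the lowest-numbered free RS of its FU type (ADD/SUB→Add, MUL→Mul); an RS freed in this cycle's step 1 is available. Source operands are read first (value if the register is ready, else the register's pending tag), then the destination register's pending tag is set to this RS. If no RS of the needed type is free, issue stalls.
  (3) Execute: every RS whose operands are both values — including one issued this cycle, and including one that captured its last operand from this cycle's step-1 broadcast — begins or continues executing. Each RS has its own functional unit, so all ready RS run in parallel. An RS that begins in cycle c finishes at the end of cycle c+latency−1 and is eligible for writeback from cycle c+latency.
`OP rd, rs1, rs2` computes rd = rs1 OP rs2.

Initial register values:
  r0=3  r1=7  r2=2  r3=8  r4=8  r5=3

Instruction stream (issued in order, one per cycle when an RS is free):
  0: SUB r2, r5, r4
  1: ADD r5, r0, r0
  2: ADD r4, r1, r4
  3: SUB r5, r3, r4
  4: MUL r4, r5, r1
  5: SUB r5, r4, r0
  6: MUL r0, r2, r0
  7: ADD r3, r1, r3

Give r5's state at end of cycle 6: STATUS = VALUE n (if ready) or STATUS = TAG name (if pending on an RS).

STATUS = TAG Add2

c1: issue SUB r2<-Add1 | r0:3,r1:7,r2:Add1,r3:8,r4:8,r5:3
c2: issue ADD r5<-Add2 | r0:3,r1:7,r2:Add1,r3:8,r4:8,r5:Add2
c3: issue ADD r4<-Add3 | r0:3,r1:7,r2:Add1,r3:8,r4:Add3,r5:Add2
c4: CDB Add1=-5; issue SUB r5<-Add1 | r0:3,r1:7,r2:-5,r3:8,r4:Add3,r5:Add1
c5: CDB Add2=6; issue MUL r4<-Mul1 | r0:3,r1:7,r2:-5,r3:8,r4:Mul1,r5:Add1
c6: CDB Add3=15; issue SUB r5<-Add2 | r0:3,r1:7,r2:-5,r3:8,r4:Mul1,r5:Add2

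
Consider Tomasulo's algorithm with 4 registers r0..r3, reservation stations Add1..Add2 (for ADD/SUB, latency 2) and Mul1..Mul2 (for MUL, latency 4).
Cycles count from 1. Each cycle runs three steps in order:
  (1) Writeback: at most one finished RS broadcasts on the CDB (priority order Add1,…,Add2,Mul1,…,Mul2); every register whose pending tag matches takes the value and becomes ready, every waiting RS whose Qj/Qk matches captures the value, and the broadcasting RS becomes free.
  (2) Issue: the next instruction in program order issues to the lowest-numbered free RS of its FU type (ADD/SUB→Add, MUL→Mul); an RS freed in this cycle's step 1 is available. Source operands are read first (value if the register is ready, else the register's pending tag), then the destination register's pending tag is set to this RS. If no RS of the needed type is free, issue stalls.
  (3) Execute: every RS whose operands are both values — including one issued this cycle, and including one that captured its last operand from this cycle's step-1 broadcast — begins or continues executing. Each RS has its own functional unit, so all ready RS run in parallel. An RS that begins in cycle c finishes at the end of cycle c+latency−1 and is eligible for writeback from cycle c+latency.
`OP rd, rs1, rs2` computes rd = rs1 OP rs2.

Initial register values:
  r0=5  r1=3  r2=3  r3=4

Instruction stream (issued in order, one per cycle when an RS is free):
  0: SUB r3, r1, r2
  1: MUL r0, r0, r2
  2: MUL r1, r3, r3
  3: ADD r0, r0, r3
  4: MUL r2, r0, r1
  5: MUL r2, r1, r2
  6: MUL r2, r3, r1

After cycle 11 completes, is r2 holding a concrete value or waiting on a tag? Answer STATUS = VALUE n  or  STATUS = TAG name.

  c1: issue SUB r3<-Add1  regs: r0:5,r1:3,r2:3,r3:Add1
  c2: issue MUL r0<-Mul1  regs: r0:Mul1,r1:3,r2:3,r3:Add1
  c3: CDB Add1=0; issue MUL r1<-Mul2  regs: r0:Mul1,r1:Mul2,r2:3,r3:0
  c4: issue ADD r0<-Add1  regs: r0:Add1,r1:Mul2,r2:3,r3:0
  c5: stall  regs: r0:Add1,r1:Mul2,r2:3,r3:0
  c6: CDB Mul1=15; issue MUL r2<-Mul1  regs: r0:Add1,r1:Mul2,r2:Mul1,r3:0
  c7: CDB Mul2=0; issue MUL r2<-Mul2  regs: r0:Add1,r1:0,r2:Mul2,r3:0
  c8: CDB Add1=15; stall  regs: r0:15,r1:0,r2:Mul2,r3:0
  c9: stall  regs: r0:15,r1:0,r2:Mul2,r3:0
  c10: stall  regs: r0:15,r1:0,r2:Mul2,r3:0
  c11: stall  regs: r0:15,r1:0,r2:Mul2,r3:0

STATUS = TAG Mul2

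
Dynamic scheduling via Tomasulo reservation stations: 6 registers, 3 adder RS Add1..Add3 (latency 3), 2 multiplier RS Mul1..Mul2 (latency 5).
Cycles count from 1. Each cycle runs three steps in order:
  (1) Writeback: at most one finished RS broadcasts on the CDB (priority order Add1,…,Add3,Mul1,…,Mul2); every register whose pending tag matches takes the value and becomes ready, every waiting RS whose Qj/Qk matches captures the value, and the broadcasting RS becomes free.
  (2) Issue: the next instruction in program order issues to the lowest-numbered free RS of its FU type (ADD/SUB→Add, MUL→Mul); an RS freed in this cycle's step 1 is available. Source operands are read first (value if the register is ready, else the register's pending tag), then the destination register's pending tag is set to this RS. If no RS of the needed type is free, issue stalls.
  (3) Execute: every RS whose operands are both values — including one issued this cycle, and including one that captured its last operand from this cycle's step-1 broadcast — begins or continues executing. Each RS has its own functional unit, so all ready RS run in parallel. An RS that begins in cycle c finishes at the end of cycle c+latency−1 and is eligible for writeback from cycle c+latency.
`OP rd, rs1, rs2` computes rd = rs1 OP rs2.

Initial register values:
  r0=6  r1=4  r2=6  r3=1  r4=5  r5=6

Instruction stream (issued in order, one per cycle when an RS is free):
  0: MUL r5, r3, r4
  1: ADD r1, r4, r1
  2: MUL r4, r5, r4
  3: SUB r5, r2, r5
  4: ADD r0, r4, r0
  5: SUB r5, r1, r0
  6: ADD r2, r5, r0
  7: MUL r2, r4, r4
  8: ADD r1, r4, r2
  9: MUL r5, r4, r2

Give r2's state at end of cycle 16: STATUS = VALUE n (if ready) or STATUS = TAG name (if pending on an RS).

c1: issue MUL r5<-Mul1 | r0:6,r1:4,r2:6,r3:1,r4:5,r5:Mul1
c2: issue ADD r1<-Add1 | r0:6,r1:Add1,r2:6,r3:1,r4:5,r5:Mul1
c3: issue MUL r4<-Mul2 | r0:6,r1:Add1,r2:6,r3:1,r4:Mul2,r5:Mul1
c4: issue SUB r5<-Add2 | r0:6,r1:Add1,r2:6,r3:1,r4:Mul2,r5:Add2
c5: CDB Add1=9; issue ADD r0<-Add1 | r0:Add1,r1:9,r2:6,r3:1,r4:Mul2,r5:Add2
c6: CDB Mul1=5; issue SUB r5<-Add3 | r0:Add1,r1:9,r2:6,r3:1,r4:Mul2,r5:Add3
c7: stall | r0:Add1,r1:9,r2:6,r3:1,r4:Mul2,r5:Add3
c8: stall | r0:Add1,r1:9,r2:6,r3:1,r4:Mul2,r5:Add3
c9: CDB Add2=1; issue ADD r2<-Add2 | r0:Add1,r1:9,r2:Add2,r3:1,r4:Mul2,r5:Add3
c10: issue MUL r2<-Mul1 | r0:Add1,r1:9,r2:Mul1,r3:1,r4:Mul2,r5:Add3
c11: CDB Mul2=25; stall | r0:Add1,r1:9,r2:Mul1,r3:1,r4:25,r5:Add3
c12: stall | r0:Add1,r1:9,r2:Mul1,r3:1,r4:25,r5:Add3
c13: stall | r0:Add1,r1:9,r2:Mul1,r3:1,r4:25,r5:Add3
c14: CDB Add1=31; issue ADD r1<-Add1 | r0:31,r1:Add1,r2:Mul1,r3:1,r4:25,r5:Add3
c15: issue MUL r5<-Mul2 | r0:31,r1:Add1,r2:Mul1,r3:1,r4:25,r5:Mul2
c16: CDB Mul1=625 | r0:31,r1:Add1,r2:625,r3:1,r4:25,r5:Mul2

STATUS = VALUE 625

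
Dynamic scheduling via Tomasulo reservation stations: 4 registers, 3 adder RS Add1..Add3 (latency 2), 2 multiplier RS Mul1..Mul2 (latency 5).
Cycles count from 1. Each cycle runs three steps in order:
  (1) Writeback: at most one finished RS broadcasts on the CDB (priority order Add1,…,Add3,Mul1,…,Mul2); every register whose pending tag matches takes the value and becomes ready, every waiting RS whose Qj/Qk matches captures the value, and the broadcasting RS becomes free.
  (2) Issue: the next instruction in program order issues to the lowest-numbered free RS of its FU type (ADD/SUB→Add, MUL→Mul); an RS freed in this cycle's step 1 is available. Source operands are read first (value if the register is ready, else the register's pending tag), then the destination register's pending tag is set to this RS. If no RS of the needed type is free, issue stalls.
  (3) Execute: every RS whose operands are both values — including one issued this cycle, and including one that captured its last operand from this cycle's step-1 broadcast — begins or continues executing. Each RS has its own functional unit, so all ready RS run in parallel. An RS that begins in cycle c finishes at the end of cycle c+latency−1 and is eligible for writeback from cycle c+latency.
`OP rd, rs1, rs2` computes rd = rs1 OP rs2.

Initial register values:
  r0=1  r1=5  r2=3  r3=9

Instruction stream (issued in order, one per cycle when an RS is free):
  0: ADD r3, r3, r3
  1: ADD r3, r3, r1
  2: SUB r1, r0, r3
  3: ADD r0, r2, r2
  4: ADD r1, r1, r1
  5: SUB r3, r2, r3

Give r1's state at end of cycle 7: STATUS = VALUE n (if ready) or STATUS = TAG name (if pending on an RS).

STATUS = TAG Add2

c1: issue ADD r3<-Add1 | r0:1,r1:5,r2:3,r3:Add1
c2: issue ADD r3<-Add2 | r0:1,r1:5,r2:3,r3:Add2
c3: CDB Add1=18; issue SUB r1<-Add1 | r0:1,r1:Add1,r2:3,r3:Add2
c4: issue ADD r0<-Add3 | r0:Add3,r1:Add1,r2:3,r3:Add2
c5: CDB Add2=23; issue ADD r1<-Add2 | r0:Add3,r1:Add2,r2:3,r3:23
c6: CDB Add3=6; issue SUB r3<-Add3 | r0:6,r1:Add2,r2:3,r3:Add3
c7: CDB Add1=-22 | r0:6,r1:Add2,r2:3,r3:Add3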